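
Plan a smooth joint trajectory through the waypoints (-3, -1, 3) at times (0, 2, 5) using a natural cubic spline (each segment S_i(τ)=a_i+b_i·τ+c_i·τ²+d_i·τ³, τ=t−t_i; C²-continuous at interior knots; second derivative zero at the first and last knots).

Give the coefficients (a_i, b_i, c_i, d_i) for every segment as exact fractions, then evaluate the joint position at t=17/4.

Δ: Δ0=1, Δ1=4/3
row 1: diag=10, rhs=2; c'=3/10, d'=1/5
back: M1=1/5
M: M0=0, M1=1/5, M2=0
seg 0: a=-3, c=M0/2=0, d=(M1−M0)/(6·2)=1/60, b=Δ0−h0·(2M0+M1)/6=14/15
seg 1: a=-1, c=M1/2=1/10, d=(M2−M1)/(6·3)=-1/90, b=Δ1−h1·(2M1+M2)/6=17/15
t_q=17/4 → seg 1, τ=9/4; S=-1+17/15·τ+1/10·τ²+-1/90·τ³=247/128

  seg 0: a=-3 b=14/15 c=0 d=1/60
  seg 1: a=-1 b=17/15 c=1/10 d=-1/90
S(17/4) = 247/128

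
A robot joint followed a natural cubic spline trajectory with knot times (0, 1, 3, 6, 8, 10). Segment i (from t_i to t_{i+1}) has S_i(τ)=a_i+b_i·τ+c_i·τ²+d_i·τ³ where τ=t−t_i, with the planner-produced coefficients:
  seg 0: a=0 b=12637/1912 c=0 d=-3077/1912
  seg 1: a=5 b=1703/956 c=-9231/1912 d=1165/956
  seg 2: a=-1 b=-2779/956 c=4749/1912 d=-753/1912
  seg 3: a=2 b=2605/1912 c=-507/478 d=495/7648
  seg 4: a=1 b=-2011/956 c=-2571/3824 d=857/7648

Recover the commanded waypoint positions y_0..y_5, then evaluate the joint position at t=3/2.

y_0=0 y_1=5 y_2=-1 y_3=2 y_4=1 y_5=-5
S(3/2) = 18493/3824

y_0 = S_0(0) = a_0 = 0
y_1 = S_1(0) = a_1 = 5
y_2 = S_2(0) = a_2 = -1
y_3 = S_3(0) = a_3 = 2
y_4 = S_4(0) = a_4 = 1
y_5 = S_4(2) = -5
t_q=3/2 is in segment 1 (τ=1/2); S_1(τ)=18493/3824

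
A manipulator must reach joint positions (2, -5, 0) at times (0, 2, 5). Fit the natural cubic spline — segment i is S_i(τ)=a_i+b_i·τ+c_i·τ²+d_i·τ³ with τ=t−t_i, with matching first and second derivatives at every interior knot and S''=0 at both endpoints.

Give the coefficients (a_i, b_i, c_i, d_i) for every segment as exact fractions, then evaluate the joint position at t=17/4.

Δ: Δ0=-7/2, Δ1=5/3
row 1: diag=10, rhs=31; c'=3/10, d'=31/10
back: M1=31/10
M: M0=0, M1=31/10, M2=0
seg 0: a=2, c=M0/2=0, d=(M1−M0)/(6·2)=31/120, b=Δ0−h0·(2M0+M1)/6=-68/15
seg 1: a=-5, c=M1/2=31/20, d=(M2−M1)/(6·3)=-31/180, b=Δ1−h1·(2M1+M2)/6=-43/30
t_q=17/4 → seg 1, τ=9/4; S=-5+-43/30·τ+31/20·τ²+-31/180·τ³=-599/256

  seg 0: a=2 b=-68/15 c=0 d=31/120
  seg 1: a=-5 b=-43/30 c=31/20 d=-31/180
S(17/4) = -599/256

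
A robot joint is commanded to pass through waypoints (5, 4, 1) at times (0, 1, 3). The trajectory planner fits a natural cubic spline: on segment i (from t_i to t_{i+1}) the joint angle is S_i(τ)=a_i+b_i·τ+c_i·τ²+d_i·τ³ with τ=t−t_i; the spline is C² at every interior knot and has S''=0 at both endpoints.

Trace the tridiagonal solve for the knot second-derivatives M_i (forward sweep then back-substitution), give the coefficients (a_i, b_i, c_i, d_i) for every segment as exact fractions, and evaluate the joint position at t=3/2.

  seg 0: a=5 b=-11/12 c=0 d=-1/12
  seg 1: a=4 b=-7/6 c=-1/4 d=1/24
S(3/2) = 215/64

Δ: Δ0=-1, Δ1=-3/2
row 1: diag=6, rhs=-3; c'=1/3, d'=-1/2
back: M1=-1/2
M: M0=0, M1=-1/2, M2=0
seg 0: a=5, c=M0/2=0, d=(M1−M0)/(6·1)=-1/12, b=Δ0−h0·(2M0+M1)/6=-11/12
seg 1: a=4, c=M1/2=-1/4, d=(M2−M1)/(6·2)=1/24, b=Δ1−h1·(2M1+M2)/6=-7/6
t_q=3/2 → seg 1, τ=1/2; S=4+-7/6·τ+-1/4·τ²+1/24·τ³=215/64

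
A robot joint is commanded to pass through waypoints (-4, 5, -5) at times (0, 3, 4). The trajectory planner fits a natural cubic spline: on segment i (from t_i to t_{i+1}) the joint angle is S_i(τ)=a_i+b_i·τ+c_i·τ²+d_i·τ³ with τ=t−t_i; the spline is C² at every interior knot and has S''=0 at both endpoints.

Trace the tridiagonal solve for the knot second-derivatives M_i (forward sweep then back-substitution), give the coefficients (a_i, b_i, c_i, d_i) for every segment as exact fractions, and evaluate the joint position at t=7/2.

  seg 0: a=-4 b=63/8 c=0 d=-13/24
  seg 1: a=5 b=-27/4 c=-39/8 d=13/8
S(7/2) = 39/64

Δ: Δ0=3, Δ1=-10
row 1: diag=8, rhs=-78; c'=1/8, d'=-39/4
back: M1=-39/4
M: M0=0, M1=-39/4, M2=0
seg 0: a=-4, c=M0/2=0, d=(M1−M0)/(6·3)=-13/24, b=Δ0−h0·(2M0+M1)/6=63/8
seg 1: a=5, c=M1/2=-39/8, d=(M2−M1)/(6·1)=13/8, b=Δ1−h1·(2M1+M2)/6=-27/4
t_q=7/2 → seg 1, τ=1/2; S=5+-27/4·τ+-39/8·τ²+13/8·τ³=39/64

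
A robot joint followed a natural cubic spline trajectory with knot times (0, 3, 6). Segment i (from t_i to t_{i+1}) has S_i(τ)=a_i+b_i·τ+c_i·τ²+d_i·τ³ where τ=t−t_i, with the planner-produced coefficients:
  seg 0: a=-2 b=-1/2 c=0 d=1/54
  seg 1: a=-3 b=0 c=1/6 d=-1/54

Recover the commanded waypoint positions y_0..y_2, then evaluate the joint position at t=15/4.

y_0 = S_0(0) = a_0 = -2
y_1 = S_1(0) = a_1 = -3
y_2 = S_1(3) = -2
t_q=15/4 is in segment 1 (τ=3/4); S_1(τ)=-373/128

y_0=-2 y_1=-3 y_2=-2
S(15/4) = -373/128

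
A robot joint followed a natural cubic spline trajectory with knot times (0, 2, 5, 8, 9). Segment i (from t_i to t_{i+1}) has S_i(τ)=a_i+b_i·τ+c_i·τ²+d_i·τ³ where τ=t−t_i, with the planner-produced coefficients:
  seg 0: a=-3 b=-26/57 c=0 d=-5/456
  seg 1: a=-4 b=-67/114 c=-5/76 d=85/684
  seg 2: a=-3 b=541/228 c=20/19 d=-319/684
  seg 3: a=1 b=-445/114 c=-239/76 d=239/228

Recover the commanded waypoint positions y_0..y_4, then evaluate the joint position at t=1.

y_0 = S_0(0) = a_0 = -3
y_1 = S_1(0) = a_1 = -4
y_2 = S_2(0) = a_2 = -3
y_3 = S_3(0) = a_3 = 1
y_4 = S_3(1) = -5
t_q=1 is in segment 0 (τ=1); S_0(τ)=-527/152

y_0=-3 y_1=-4 y_2=-3 y_3=1 y_4=-5
S(1) = -527/152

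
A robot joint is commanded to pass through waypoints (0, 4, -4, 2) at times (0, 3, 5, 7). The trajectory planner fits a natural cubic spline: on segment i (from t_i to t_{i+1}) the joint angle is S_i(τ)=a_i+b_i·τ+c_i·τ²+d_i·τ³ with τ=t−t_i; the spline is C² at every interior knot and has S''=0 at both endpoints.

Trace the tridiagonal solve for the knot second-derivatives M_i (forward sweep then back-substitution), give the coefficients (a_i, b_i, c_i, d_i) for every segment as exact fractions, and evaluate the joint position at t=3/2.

Δ: Δ0=4/3, Δ1=-4, Δ2=3
row 1: diag=10, rhs=-32; c'=1/5, d'=-16/5
row 2: denom=8−2·1/5=38/5; d'=(42−2·-16/5)/(38/5)=121/19
back: M2=121/19
back: M1=-16/5−1/5·121/19=-85/19
M: M0=0, M1=-85/19, M2=121/19, M3=0
seg 0: a=0, c=M0/2=0, d=(M1−M0)/(6·3)=-85/342, b=Δ0−h0·(2M0+M1)/6=407/114
seg 1: a=4, c=M1/2=-85/38, d=(M2−M1)/(6·2)=103/114, b=Δ1−h1·(2M1+M2)/6=-179/57
seg 2: a=-4, c=M2/2=121/38, d=(M3−M2)/(6·2)=-121/228, b=Δ2−h2·(2M2+M3)/6=-71/57
t_q=3/2 → seg 0, τ=3/2; S=0+407/114·τ+0·τ²+-85/342·τ³=1373/304

  seg 0: a=0 b=407/114 c=0 d=-85/342
  seg 1: a=4 b=-179/57 c=-85/38 d=103/114
  seg 2: a=-4 b=-71/57 c=121/38 d=-121/228
S(3/2) = 1373/304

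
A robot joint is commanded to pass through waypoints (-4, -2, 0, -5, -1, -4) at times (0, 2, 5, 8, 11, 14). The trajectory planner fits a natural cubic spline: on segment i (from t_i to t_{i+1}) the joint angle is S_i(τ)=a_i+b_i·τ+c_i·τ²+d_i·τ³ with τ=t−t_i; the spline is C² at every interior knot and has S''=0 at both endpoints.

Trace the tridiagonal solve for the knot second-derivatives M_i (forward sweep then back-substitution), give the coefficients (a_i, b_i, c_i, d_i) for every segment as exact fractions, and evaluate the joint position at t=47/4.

  seg 0: a=-4 b=1361/1545 c=0 d=46/1545
  seg 1: a=-2 b=1913/1545 c=92/515 d=-1711/13905
  seg 2: a=0 b=-1564/1545 c=-287/309 d=122/515
  seg 3: a=-5 b=-292/1545 c=1859/1545 d=-215/927
  seg 4: a=-1 b=1187/1545 c=-1366/1545 d=1366/13905
S(47/4) = -14497/16480

Δ: Δ0=1, Δ1=2/3, Δ2=-5/3, Δ3=4/3, Δ4=-1
row 1: diag=10, rhs=-2; c'=3/10, d'=-1/5
row 2: denom=12−3·3/10=111/10; d'=(-14−3·-1/5)/(111/10)=-134/111
row 3: denom=12−3·10/37=414/37; d'=(18−3·-134/111)/(414/37)=400/207
row 4: denom=12−3·37/138=515/46; d'=(-14−3·400/207)/(515/46)=-2732/1545
back: M4=-2732/1545
back: M3=400/207−37/138·-2732/1545=3718/1545
back: M2=-134/111−10/37·3718/1545=-574/309
back: M1=-1/5−3/10·-574/309=184/515
M: M0=0, M1=184/515, M2=-574/309, M3=3718/1545, M4=-2732/1545, M5=0
seg 0: a=-4, c=M0/2=0, d=(M1−M0)/(6·2)=46/1545, b=Δ0−h0·(2M0+M1)/6=1361/1545
seg 1: a=-2, c=M1/2=92/515, d=(M2−M1)/(6·3)=-1711/13905, b=Δ1−h1·(2M1+M2)/6=1913/1545
seg 2: a=0, c=M2/2=-287/309, d=(M3−M2)/(6·3)=122/515, b=Δ2−h2·(2M2+M3)/6=-1564/1545
seg 3: a=-5, c=M3/2=1859/1545, d=(M4−M3)/(6·3)=-215/927, b=Δ3−h3·(2M3+M4)/6=-292/1545
seg 4: a=-1, c=M4/2=-1366/1545, d=(M5−M4)/(6·3)=1366/13905, b=Δ4−h4·(2M4+M5)/6=1187/1545
t_q=47/4 → seg 4, τ=3/4; S=-1+1187/1545·τ+-1366/1545·τ²+1366/13905·τ³=-14497/16480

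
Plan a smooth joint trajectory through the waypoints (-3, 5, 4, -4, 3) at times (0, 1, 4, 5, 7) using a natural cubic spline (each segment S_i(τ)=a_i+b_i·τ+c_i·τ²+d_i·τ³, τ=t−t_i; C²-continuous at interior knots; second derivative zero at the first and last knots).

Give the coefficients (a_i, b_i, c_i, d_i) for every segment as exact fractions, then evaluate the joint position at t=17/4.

  seg 0: a=-3 b=16771/1932 c=0 d=-1315/1932
  seg 1: a=5 b=6413/966 c=-1315/644 d=-545/5796
  seg 2: a=4 b=-15749/1932 c=-465/161 d=839/276
  seg 3: a=-4 b=-4645/966 c=4013/644 d=-4013/3864
S(17/4) = 75387/41216

Δ: Δ0=8, Δ1=-1/3, Δ2=-8, Δ3=7/2
row 1: diag=8, rhs=-50; c'=3/8, d'=-25/4
row 2: denom=8−3·3/8=55/8; d'=(-46−3·-25/4)/(55/8)=-218/55
row 3: denom=6−1·8/55=322/55; d'=(69−1·-218/55)/(322/55)=4013/322
back: M3=4013/322
back: M2=-218/55−8/55·4013/322=-930/161
back: M1=-25/4−3/8·-930/161=-1315/322
M: M0=0, M1=-1315/322, M2=-930/161, M3=4013/322, M4=0
seg 0: a=-3, c=M0/2=0, d=(M1−M0)/(6·1)=-1315/1932, b=Δ0−h0·(2M0+M1)/6=16771/1932
seg 1: a=5, c=M1/2=-1315/644, d=(M2−M1)/(6·3)=-545/5796, b=Δ1−h1·(2M1+M2)/6=6413/966
seg 2: a=4, c=M2/2=-465/161, d=(M3−M2)/(6·1)=839/276, b=Δ2−h2·(2M2+M3)/6=-15749/1932
seg 3: a=-4, c=M3/2=4013/644, d=(M4−M3)/(6·2)=-4013/3864, b=Δ3−h3·(2M3+M4)/6=-4645/966
t_q=17/4 → seg 2, τ=1/4; S=4+-15749/1932·τ+-465/161·τ²+839/276·τ³=75387/41216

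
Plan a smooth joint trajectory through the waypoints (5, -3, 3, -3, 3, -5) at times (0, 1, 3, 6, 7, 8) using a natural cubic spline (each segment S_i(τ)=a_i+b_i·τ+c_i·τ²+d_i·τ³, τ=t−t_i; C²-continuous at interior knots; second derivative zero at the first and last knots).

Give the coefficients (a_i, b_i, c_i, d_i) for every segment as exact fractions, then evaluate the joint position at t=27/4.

  seg 0: a=5 b=-197/19 c=0 d=45/19
  seg 1: a=-3 b=-62/19 c=135/19 d=-151/76
  seg 2: a=3 b=25/19 c=-183/38 d=47/38
  seg 3: a=-3 b=221/38 c=120/19 d=-233/38
  seg 4: a=3 b=1/19 c=-459/38 d=153/38
S(27/4) = 5661/2432

Δ: Δ0=-8, Δ1=3, Δ2=-2, Δ3=6, Δ4=-8
row 1: diag=6, rhs=66; c'=1/3, d'=11
row 2: denom=10−2·1/3=28/3; d'=(-30−2·11)/(28/3)=-39/7
row 3: denom=8−3·9/28=197/28; d'=(48−3·-39/7)/(197/28)=1812/197
row 4: denom=4−1·28/197=760/197; d'=(-84−1·1812/197)/(760/197)=-459/19
back: M4=-459/19
back: M3=1812/197−28/197·-459/19=240/19
back: M2=-39/7−9/28·240/19=-183/19
back: M1=11−1/3·-183/19=270/19
M: M0=0, M1=270/19, M2=-183/19, M3=240/19, M4=-459/19, M5=0
seg 0: a=5, c=M0/2=0, d=(M1−M0)/(6·1)=45/19, b=Δ0−h0·(2M0+M1)/6=-197/19
seg 1: a=-3, c=M1/2=135/19, d=(M2−M1)/(6·2)=-151/76, b=Δ1−h1·(2M1+M2)/6=-62/19
seg 2: a=3, c=M2/2=-183/38, d=(M3−M2)/(6·3)=47/38, b=Δ2−h2·(2M2+M3)/6=25/19
seg 3: a=-3, c=M3/2=120/19, d=(M4−M3)/(6·1)=-233/38, b=Δ3−h3·(2M3+M4)/6=221/38
seg 4: a=3, c=M4/2=-459/38, d=(M5−M4)/(6·1)=153/38, b=Δ4−h4·(2M4+M5)/6=1/19
t_q=27/4 → seg 3, τ=3/4; S=-3+221/38·τ+120/19·τ²+-233/38·τ³=5661/2432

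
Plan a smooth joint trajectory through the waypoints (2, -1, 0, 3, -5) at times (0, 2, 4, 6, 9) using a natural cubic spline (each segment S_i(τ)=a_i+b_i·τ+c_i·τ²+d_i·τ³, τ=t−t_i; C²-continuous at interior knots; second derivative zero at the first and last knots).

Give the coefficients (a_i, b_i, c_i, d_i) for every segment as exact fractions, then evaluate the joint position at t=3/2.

Δ: Δ0=-3/2, Δ1=1/2, Δ2=3/2, Δ3=-8/3
row 1: diag=8, rhs=12; c'=1/4, d'=3/2
row 2: denom=8−2·1/4=15/2; d'=(6−2·3/2)/(15/2)=2/5
row 3: denom=10−2·4/15=142/15; d'=(-25−2·2/5)/(142/15)=-387/142
back: M3=-387/142
back: M2=2/5−4/15·-387/142=80/71
back: M1=3/2−1/4·80/71=173/142
M: M0=0, M1=173/142, M2=80/71, M3=-387/142, M4=0
seg 0: a=2, c=M0/2=0, d=(M1−M0)/(6·2)=173/1704, b=Δ0−h0·(2M0+M1)/6=-406/213
seg 1: a=-1, c=M1/2=173/284, d=(M2−M1)/(6·2)=-13/1704, b=Δ1−h1·(2M1+M2)/6=-293/426
seg 2: a=0, c=M2/2=40/71, d=(M3−M2)/(6·2)=-547/1704, b=Δ2−h2·(2M2+M3)/6=353/213
seg 3: a=3, c=M3/2=-387/284, d=(M4−M3)/(6·3)=43/284, b=Δ3−h3·(2M3+M4)/6=25/426
t_q=3/2 → seg 0, τ=3/2; S=2+-406/213·τ+0·τ²+173/1704·τ³=-2347/4544

  seg 0: a=2 b=-406/213 c=0 d=173/1704
  seg 1: a=-1 b=-293/426 c=173/284 d=-13/1704
  seg 2: a=0 b=353/213 c=40/71 d=-547/1704
  seg 3: a=3 b=25/426 c=-387/284 d=43/284
S(3/2) = -2347/4544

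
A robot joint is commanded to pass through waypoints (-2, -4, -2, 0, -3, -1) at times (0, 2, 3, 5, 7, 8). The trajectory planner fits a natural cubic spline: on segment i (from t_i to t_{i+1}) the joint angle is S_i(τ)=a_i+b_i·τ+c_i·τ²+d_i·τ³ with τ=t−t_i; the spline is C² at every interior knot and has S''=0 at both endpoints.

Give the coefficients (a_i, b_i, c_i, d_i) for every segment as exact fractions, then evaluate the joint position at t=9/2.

  seg 0: a=-2 b=-709/349 c=0 d=90/349
  seg 1: a=-4 b=371/349 c=540/349 d=-213/349
  seg 2: a=-2 b=812/349 c=-99/349 d=-265/1396
  seg 3: a=0 b=-379/349 c=-993/698 d=1697/2792
  seg 4: a=-3 b=361/698 c=3105/1396 d=-1035/1396
S(9/2) = 2357/11168

Δ: Δ0=-1, Δ1=2, Δ2=1, Δ3=-3/2, Δ4=2
row 1: diag=6, rhs=18; c'=1/6, d'=3
row 2: denom=6−1·1/6=35/6; d'=(-6−1·3)/(35/6)=-54/35
row 3: denom=8−2·12/35=256/35; d'=(-15−2·-54/35)/(256/35)=-417/256
row 4: denom=6−2·35/128=349/64; d'=(21−2·-417/256)/(349/64)=3105/698
back: M4=3105/698
back: M3=-417/256−35/128·3105/698=-993/349
back: M2=-54/35−12/35·-993/349=-198/349
back: M1=3−1/6·-198/349=1080/349
M: M0=0, M1=1080/349, M2=-198/349, M3=-993/349, M4=3105/698, M5=0
seg 0: a=-2, c=M0/2=0, d=(M1−M0)/(6·2)=90/349, b=Δ0−h0·(2M0+M1)/6=-709/349
seg 1: a=-4, c=M1/2=540/349, d=(M2−M1)/(6·1)=-213/349, b=Δ1−h1·(2M1+M2)/6=371/349
seg 2: a=-2, c=M2/2=-99/349, d=(M3−M2)/(6·2)=-265/1396, b=Δ2−h2·(2M2+M3)/6=812/349
seg 3: a=0, c=M3/2=-993/698, d=(M4−M3)/(6·2)=1697/2792, b=Δ3−h3·(2M3+M4)/6=-379/349
seg 4: a=-3, c=M4/2=3105/1396, d=(M5−M4)/(6·1)=-1035/1396, b=Δ4−h4·(2M4+M5)/6=361/698
t_q=9/2 → seg 2, τ=3/2; S=-2+812/349·τ+-99/349·τ²+-265/1396·τ³=2357/11168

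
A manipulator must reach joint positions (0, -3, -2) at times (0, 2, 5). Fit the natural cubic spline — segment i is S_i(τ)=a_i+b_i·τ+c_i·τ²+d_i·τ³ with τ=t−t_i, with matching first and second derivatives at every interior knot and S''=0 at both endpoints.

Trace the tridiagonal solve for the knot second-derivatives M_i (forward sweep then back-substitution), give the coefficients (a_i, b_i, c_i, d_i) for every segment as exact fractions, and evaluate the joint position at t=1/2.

Δ: Δ0=-3/2, Δ1=1/3
row 1: diag=10, rhs=11; c'=3/10, d'=11/10
back: M1=11/10
M: M0=0, M1=11/10, M2=0
seg 0: a=0, c=M0/2=0, d=(M1−M0)/(6·2)=11/120, b=Δ0−h0·(2M0+M1)/6=-28/15
seg 1: a=-3, c=M1/2=11/20, d=(M2−M1)/(6·3)=-11/180, b=Δ1−h1·(2M1+M2)/6=-23/30
t_q=1/2 → seg 0, τ=1/2; S=0+-28/15·τ+0·τ²+11/120·τ³=-59/64

  seg 0: a=0 b=-28/15 c=0 d=11/120
  seg 1: a=-3 b=-23/30 c=11/20 d=-11/180
S(1/2) = -59/64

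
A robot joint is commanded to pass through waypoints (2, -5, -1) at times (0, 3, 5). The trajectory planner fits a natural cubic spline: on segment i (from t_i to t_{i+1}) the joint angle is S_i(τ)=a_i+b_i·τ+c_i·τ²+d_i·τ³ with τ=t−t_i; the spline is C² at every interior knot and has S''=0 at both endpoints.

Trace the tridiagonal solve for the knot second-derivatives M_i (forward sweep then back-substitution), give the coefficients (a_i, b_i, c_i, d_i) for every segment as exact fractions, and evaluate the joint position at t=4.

  seg 0: a=2 b=-109/30 c=0 d=13/90
  seg 1: a=-5 b=4/15 c=13/10 d=-13/60
S(4) = -73/20

Δ: Δ0=-7/3, Δ1=2
row 1: diag=10, rhs=26; c'=1/5, d'=13/5
back: M1=13/5
M: M0=0, M1=13/5, M2=0
seg 0: a=2, c=M0/2=0, d=(M1−M0)/(6·3)=13/90, b=Δ0−h0·(2M0+M1)/6=-109/30
seg 1: a=-5, c=M1/2=13/10, d=(M2−M1)/(6·2)=-13/60, b=Δ1−h1·(2M1+M2)/6=4/15
t_q=4 → seg 1, τ=1; S=-5+4/15·τ+13/10·τ²+-13/60·τ³=-73/20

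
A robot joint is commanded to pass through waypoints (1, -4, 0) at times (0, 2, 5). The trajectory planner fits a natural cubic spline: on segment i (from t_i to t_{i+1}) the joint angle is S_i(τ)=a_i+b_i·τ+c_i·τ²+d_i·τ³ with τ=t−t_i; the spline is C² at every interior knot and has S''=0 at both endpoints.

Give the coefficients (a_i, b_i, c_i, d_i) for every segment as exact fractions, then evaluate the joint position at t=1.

  seg 0: a=1 b=-49/15 c=0 d=23/120
  seg 1: a=-4 b=-29/30 c=23/20 d=-23/180
S(1) = -83/40

Δ: Δ0=-5/2, Δ1=4/3
row 1: diag=10, rhs=23; c'=3/10, d'=23/10
back: M1=23/10
M: M0=0, M1=23/10, M2=0
seg 0: a=1, c=M0/2=0, d=(M1−M0)/(6·2)=23/120, b=Δ0−h0·(2M0+M1)/6=-49/15
seg 1: a=-4, c=M1/2=23/20, d=(M2−M1)/(6·3)=-23/180, b=Δ1−h1·(2M1+M2)/6=-29/30
t_q=1 → seg 0, τ=1; S=1+-49/15·τ+0·τ²+23/120·τ³=-83/40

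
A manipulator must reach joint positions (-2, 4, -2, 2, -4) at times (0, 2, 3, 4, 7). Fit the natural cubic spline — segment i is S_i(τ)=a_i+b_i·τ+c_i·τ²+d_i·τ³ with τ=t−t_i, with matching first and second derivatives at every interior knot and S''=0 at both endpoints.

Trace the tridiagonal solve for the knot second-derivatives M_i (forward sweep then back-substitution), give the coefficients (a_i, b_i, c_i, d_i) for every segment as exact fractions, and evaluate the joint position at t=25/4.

  seg 0: a=-2 b=632/89 c=0 d=-365/356
  seg 1: a=4 b=-463/89 c=-1095/178 d=953/178
  seg 2: a=-2 b=-257/178 c=882/89 d=-795/178
  seg 3: a=2 b=443/89 c=-621/178 d=69/178
S(25/4) = -535/11392

Δ: Δ0=3, Δ1=-6, Δ2=4, Δ3=-2
row 1: diag=6, rhs=-54; c'=1/6, d'=-9
row 2: denom=4−1·1/6=23/6; d'=(60−1·-9)/(23/6)=18
row 3: denom=8−1·6/23=178/23; d'=(-36−1·18)/(178/23)=-621/89
back: M3=-621/89
back: M2=18−6/23·-621/89=1764/89
back: M1=-9−1/6·1764/89=-1095/89
M: M0=0, M1=-1095/89, M2=1764/89, M3=-621/89, M4=0
seg 0: a=-2, c=M0/2=0, d=(M1−M0)/(6·2)=-365/356, b=Δ0−h0·(2M0+M1)/6=632/89
seg 1: a=4, c=M1/2=-1095/178, d=(M2−M1)/(6·1)=953/178, b=Δ1−h1·(2M1+M2)/6=-463/89
seg 2: a=-2, c=M2/2=882/89, d=(M3−M2)/(6·1)=-795/178, b=Δ2−h2·(2M2+M3)/6=-257/178
seg 3: a=2, c=M3/2=-621/178, d=(M4−M3)/(6·3)=69/178, b=Δ3−h3·(2M3+M4)/6=443/89
t_q=25/4 → seg 3, τ=9/4; S=2+443/89·τ+-621/178·τ²+69/178·τ³=-535/11392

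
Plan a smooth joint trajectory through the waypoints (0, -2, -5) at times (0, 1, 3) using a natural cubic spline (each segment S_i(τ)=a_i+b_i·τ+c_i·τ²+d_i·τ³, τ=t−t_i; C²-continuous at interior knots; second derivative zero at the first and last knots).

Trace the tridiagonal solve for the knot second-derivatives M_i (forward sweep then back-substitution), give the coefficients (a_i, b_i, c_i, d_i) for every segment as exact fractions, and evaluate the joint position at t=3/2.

Δ: Δ0=-2, Δ1=-3/2
row 1: diag=6, rhs=3; c'=1/3, d'=1/2
back: M1=1/2
M: M0=0, M1=1/2, M2=0
seg 0: a=0, c=M0/2=0, d=(M1−M0)/(6·1)=1/12, b=Δ0−h0·(2M0+M1)/6=-25/12
seg 1: a=-2, c=M1/2=1/4, d=(M2−M1)/(6·2)=-1/24, b=Δ1−h1·(2M1+M2)/6=-11/6
t_q=3/2 → seg 1, τ=1/2; S=-2+-11/6·τ+1/4·τ²+-1/24·τ³=-183/64

  seg 0: a=0 b=-25/12 c=0 d=1/12
  seg 1: a=-2 b=-11/6 c=1/4 d=-1/24
S(3/2) = -183/64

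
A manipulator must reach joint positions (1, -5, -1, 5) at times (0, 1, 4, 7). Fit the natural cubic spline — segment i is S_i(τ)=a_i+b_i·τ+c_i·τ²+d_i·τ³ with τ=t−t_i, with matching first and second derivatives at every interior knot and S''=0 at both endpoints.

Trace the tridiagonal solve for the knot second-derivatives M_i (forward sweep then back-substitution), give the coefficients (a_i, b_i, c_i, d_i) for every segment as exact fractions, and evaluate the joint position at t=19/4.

Δ: Δ0=-6, Δ1=4/3, Δ2=2
row 1: diag=8, rhs=44; c'=3/8, d'=11/2
row 2: denom=12−3·3/8=87/8; d'=(4−3·11/2)/(87/8)=-100/87
back: M2=-100/87
back: M1=11/2−3/8·-100/87=172/29
M: M0=0, M1=172/29, M2=-100/87, M3=0
seg 0: a=1, c=M0/2=0, d=(M1−M0)/(6·1)=86/87, b=Δ0−h0·(2M0+M1)/6=-608/87
seg 1: a=-5, c=M1/2=86/29, d=(M2−M1)/(6·3)=-308/783, b=Δ1−h1·(2M1+M2)/6=-350/87
seg 2: a=-1, c=M2/2=-50/87, d=(M3−M2)/(6·3)=50/783, b=Δ2−h2·(2M2+M3)/6=274/87
t_q=19/4 → seg 2, τ=3/4; S=-1+274/87·τ+-50/87·τ²+50/783·τ³=989/928

  seg 0: a=1 b=-608/87 c=0 d=86/87
  seg 1: a=-5 b=-350/87 c=86/29 d=-308/783
  seg 2: a=-1 b=274/87 c=-50/87 d=50/783
S(19/4) = 989/928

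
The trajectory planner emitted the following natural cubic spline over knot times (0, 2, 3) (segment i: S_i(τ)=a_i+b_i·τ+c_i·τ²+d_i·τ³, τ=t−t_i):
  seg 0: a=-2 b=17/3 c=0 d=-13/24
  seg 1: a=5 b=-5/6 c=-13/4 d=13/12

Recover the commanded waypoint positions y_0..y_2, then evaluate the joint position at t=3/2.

y_0=-2 y_1=5 y_2=2
S(3/2) = 299/64

y_0 = S_0(0) = a_0 = -2
y_1 = S_1(0) = a_1 = 5
y_2 = S_1(1) = 2
t_q=3/2 is in segment 0 (τ=3/2); S_0(τ)=299/64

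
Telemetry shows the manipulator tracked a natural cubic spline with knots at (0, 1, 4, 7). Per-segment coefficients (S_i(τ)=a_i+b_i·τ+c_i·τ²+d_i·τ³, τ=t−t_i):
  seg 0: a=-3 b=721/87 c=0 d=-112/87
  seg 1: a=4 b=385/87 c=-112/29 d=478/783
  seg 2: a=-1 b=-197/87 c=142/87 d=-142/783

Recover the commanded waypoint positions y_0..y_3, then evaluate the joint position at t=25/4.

y_0=-3 y_1=4 y_2=-1 y_3=2
S(25/4) = 95/928

y_0 = S_0(0) = a_0 = -3
y_1 = S_1(0) = a_1 = 4
y_2 = S_2(0) = a_2 = -1
y_3 = S_2(3) = 2
t_q=25/4 is in segment 2 (τ=9/4); S_2(τ)=95/928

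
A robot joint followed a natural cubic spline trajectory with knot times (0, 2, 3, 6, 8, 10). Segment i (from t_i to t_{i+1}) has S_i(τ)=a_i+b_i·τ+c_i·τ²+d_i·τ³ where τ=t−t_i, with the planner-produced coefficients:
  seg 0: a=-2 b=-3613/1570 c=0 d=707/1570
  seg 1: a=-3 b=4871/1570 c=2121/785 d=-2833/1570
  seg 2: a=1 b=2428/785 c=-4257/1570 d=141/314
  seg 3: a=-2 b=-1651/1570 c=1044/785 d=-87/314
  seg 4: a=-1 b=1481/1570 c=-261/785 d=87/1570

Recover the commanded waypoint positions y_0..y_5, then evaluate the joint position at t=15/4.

y_0=-2 y_1=-3 y_2=1 y_3=-2 y_4=-1 y_5=0
S(15/4) = 199351/100480

y_0 = S_0(0) = a_0 = -2
y_1 = S_1(0) = a_1 = -3
y_2 = S_2(0) = a_2 = 1
y_3 = S_3(0) = a_3 = -2
y_4 = S_4(0) = a_4 = -1
y_5 = S_4(2) = 0
t_q=15/4 is in segment 2 (τ=3/4); S_2(τ)=199351/100480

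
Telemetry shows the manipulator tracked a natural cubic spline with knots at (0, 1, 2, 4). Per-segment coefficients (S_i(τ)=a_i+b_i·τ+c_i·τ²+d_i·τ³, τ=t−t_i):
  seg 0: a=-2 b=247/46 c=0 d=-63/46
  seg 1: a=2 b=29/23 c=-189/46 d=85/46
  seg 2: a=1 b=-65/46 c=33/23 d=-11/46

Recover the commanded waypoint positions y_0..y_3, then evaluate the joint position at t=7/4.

y_0 = S_0(0) = a_0 = -2
y_1 = S_1(0) = a_1 = 2
y_2 = S_2(0) = a_2 = 1
y_3 = S_2(2) = 2
t_q=7/4 is in segment 1 (τ=3/4); S_1(τ)=181/128

y_0=-2 y_1=2 y_2=1 y_3=2
S(7/4) = 181/128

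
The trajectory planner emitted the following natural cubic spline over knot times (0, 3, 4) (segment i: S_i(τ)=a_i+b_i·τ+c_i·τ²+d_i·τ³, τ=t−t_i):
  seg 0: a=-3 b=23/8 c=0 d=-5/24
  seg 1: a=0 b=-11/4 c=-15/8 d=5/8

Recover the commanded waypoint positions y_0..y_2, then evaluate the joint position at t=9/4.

y_0=-3 y_1=0 y_2=-4
S(9/4) = 561/512

y_0 = S_0(0) = a_0 = -3
y_1 = S_1(0) = a_1 = 0
y_2 = S_1(1) = -4
t_q=9/4 is in segment 0 (τ=9/4); S_0(τ)=561/512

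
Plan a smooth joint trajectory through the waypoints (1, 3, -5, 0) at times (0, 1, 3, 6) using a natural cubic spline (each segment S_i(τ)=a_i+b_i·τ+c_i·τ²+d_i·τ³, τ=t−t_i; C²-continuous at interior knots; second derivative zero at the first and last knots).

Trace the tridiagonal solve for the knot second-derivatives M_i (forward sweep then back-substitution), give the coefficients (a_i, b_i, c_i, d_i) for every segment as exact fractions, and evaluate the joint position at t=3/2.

Δ: Δ0=2, Δ1=-4, Δ2=5/3
row 1: diag=6, rhs=-36; c'=1/3, d'=-6
row 2: denom=10−2·1/3=28/3; d'=(34−2·-6)/(28/3)=69/14
back: M2=69/14
back: M1=-6−1/3·69/14=-107/14
M: M0=0, M1=-107/14, M2=69/14, M3=0
seg 0: a=1, c=M0/2=0, d=(M1−M0)/(6·1)=-107/84, b=Δ0−h0·(2M0+M1)/6=275/84
seg 1: a=3, c=M1/2=-107/28, d=(M2−M1)/(6·2)=22/21, b=Δ1−h1·(2M1+M2)/6=-23/42
seg 2: a=-5, c=M2/2=69/28, d=(M3−M2)/(6·3)=-23/84, b=Δ2−h2·(2M2+M3)/6=-137/42
t_q=3/2 → seg 1, τ=1/2; S=3+-23/42·τ+-107/28·τ²+22/21·τ³=213/112

  seg 0: a=1 b=275/84 c=0 d=-107/84
  seg 1: a=3 b=-23/42 c=-107/28 d=22/21
  seg 2: a=-5 b=-137/42 c=69/28 d=-23/84
S(3/2) = 213/112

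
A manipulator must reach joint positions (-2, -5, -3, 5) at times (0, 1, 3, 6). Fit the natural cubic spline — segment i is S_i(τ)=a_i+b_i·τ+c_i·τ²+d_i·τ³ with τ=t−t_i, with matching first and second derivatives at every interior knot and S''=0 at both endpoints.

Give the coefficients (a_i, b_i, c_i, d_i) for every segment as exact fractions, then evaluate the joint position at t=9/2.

  seg 0: a=-2 b=-307/84 c=0 d=55/84
  seg 1: a=-5 b=-71/42 c=55/28 d=-13/42
  seg 2: a=-3 b=103/42 c=3/28 d=-1/84
S(9/2) = 197/224

Δ: Δ0=-3, Δ1=1, Δ2=8/3
row 1: diag=6, rhs=24; c'=1/3, d'=4
row 2: denom=10−2·1/3=28/3; d'=(10−2·4)/(28/3)=3/14
back: M2=3/14
back: M1=4−1/3·3/14=55/14
M: M0=0, M1=55/14, M2=3/14, M3=0
seg 0: a=-2, c=M0/2=0, d=(M1−M0)/(6·1)=55/84, b=Δ0−h0·(2M0+M1)/6=-307/84
seg 1: a=-5, c=M1/2=55/28, d=(M2−M1)/(6·2)=-13/42, b=Δ1−h1·(2M1+M2)/6=-71/42
seg 2: a=-3, c=M2/2=3/28, d=(M3−M2)/(6·3)=-1/84, b=Δ2−h2·(2M2+M3)/6=103/42
t_q=9/2 → seg 2, τ=3/2; S=-3+103/42·τ+3/28·τ²+-1/84·τ³=197/224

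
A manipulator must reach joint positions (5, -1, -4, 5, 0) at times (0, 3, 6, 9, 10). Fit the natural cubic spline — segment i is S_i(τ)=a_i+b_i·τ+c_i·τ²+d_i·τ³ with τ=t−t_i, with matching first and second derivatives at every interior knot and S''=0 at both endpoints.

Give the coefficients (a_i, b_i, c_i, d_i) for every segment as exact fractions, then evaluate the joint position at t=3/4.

  seg 0: a=5 b=-7/4 c=0 d=-1/36
  seg 1: a=-1 b=-5/2 c=-1/4 d=1/4
  seg 2: a=-4 b=11/4 c=2 d=-23/36
  seg 3: a=5 b=-5/2 c=-15/4 d=5/4
S(3/4) = 941/256

Δ: Δ0=-2, Δ1=-1, Δ2=3, Δ3=-5
row 1: diag=12, rhs=6; c'=1/4, d'=1/2
row 2: denom=12−3·1/4=45/4; d'=(24−3·1/2)/(45/4)=2
row 3: denom=8−3·4/15=36/5; d'=(-48−3·2)/(36/5)=-15/2
back: M3=-15/2
back: M2=2−4/15·-15/2=4
back: M1=1/2−1/4·4=-1/2
M: M0=0, M1=-1/2, M2=4, M3=-15/2, M4=0
seg 0: a=5, c=M0/2=0, d=(M1−M0)/(6·3)=-1/36, b=Δ0−h0·(2M0+M1)/6=-7/4
seg 1: a=-1, c=M1/2=-1/4, d=(M2−M1)/(6·3)=1/4, b=Δ1−h1·(2M1+M2)/6=-5/2
seg 2: a=-4, c=M2/2=2, d=(M3−M2)/(6·3)=-23/36, b=Δ2−h2·(2M2+M3)/6=11/4
seg 3: a=5, c=M3/2=-15/4, d=(M4−M3)/(6·1)=5/4, b=Δ3−h3·(2M3+M4)/6=-5/2
t_q=3/4 → seg 0, τ=3/4; S=5+-7/4·τ+0·τ²+-1/36·τ³=941/256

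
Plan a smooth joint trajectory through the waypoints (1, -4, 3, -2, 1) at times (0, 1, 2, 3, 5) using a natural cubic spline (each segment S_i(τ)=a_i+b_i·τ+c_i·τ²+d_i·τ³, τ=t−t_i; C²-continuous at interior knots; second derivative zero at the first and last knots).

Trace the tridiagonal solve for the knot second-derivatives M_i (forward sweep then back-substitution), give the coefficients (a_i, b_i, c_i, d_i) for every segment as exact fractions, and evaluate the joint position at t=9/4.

  seg 0: a=1 b=-1569/172 c=0 d=709/172
  seg 1: a=-4 b=279/86 c=2127/172 d=-1481/172
  seg 2: a=3 b=369/172 c=-579/43 d=1087/172
  seg 3: a=-2 b=-501/86 c=945/172 d=-315/344
S(9/4) = 30751/11008

Δ: Δ0=-5, Δ1=7, Δ2=-5, Δ3=3/2
row 1: diag=4, rhs=72; c'=1/4, d'=18
row 2: denom=4−1·1/4=15/4; d'=(-72−1·18)/(15/4)=-24
row 3: denom=6−1·4/15=86/15; d'=(39−1·-24)/(86/15)=945/86
back: M3=945/86
back: M2=-24−4/15·945/86=-1158/43
back: M1=18−1/4·-1158/43=2127/86
M: M0=0, M1=2127/86, M2=-1158/43, M3=945/86, M4=0
seg 0: a=1, c=M0/2=0, d=(M1−M0)/(6·1)=709/172, b=Δ0−h0·(2M0+M1)/6=-1569/172
seg 1: a=-4, c=M1/2=2127/172, d=(M2−M1)/(6·1)=-1481/172, b=Δ1−h1·(2M1+M2)/6=279/86
seg 2: a=3, c=M2/2=-579/43, d=(M3−M2)/(6·1)=1087/172, b=Δ2−h2·(2M2+M3)/6=369/172
seg 3: a=-2, c=M3/2=945/172, d=(M4−M3)/(6·2)=-315/344, b=Δ3−h3·(2M3+M4)/6=-501/86
t_q=9/4 → seg 2, τ=1/4; S=3+369/172·τ+-579/43·τ²+1087/172·τ³=30751/11008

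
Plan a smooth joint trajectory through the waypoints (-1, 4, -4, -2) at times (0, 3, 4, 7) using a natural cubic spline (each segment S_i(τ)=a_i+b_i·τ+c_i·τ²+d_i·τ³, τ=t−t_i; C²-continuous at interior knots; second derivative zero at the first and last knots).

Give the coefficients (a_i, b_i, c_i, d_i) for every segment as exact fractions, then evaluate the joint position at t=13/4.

Δ: Δ0=5/3, Δ1=-8, Δ2=2/3
row 1: diag=8, rhs=-58; c'=1/8, d'=-29/4
row 2: denom=8−1·1/8=63/8; d'=(52−1·-29/4)/(63/8)=158/21
back: M2=158/21
back: M1=-29/4−1/8·158/21=-172/21
M: M0=0, M1=-172/21, M2=158/21, M3=0
seg 0: a=-1, c=M0/2=0, d=(M1−M0)/(6·3)=-86/189, b=Δ0−h0·(2M0+M1)/6=121/21
seg 1: a=4, c=M1/2=-86/21, d=(M2−M1)/(6·1)=55/21, b=Δ1−h1·(2M1+M2)/6=-137/21
seg 2: a=-4, c=M2/2=79/21, d=(M3−M2)/(6·3)=-79/189, b=Δ2−h2·(2M2+M3)/6=-48/7
t_q=13/4 → seg 1, τ=1/4; S=4+-137/21·τ+-86/21·τ²+55/21·τ³=965/448

  seg 0: a=-1 b=121/21 c=0 d=-86/189
  seg 1: a=4 b=-137/21 c=-86/21 d=55/21
  seg 2: a=-4 b=-48/7 c=79/21 d=-79/189
S(13/4) = 965/448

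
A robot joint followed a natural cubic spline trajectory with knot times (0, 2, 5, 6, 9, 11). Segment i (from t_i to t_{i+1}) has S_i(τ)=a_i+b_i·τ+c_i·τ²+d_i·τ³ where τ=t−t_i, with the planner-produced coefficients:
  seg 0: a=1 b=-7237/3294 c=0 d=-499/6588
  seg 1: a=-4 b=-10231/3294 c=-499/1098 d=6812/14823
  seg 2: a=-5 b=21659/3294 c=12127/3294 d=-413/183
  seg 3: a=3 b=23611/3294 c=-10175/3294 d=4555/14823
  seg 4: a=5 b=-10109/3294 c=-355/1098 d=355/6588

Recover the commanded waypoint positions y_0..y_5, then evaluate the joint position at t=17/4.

y_0=1 y_1=-4 y_2=-5 y_3=3 y_4=5 y_5=-2
S(17/4) = -47167/5856

y_0 = S_0(0) = a_0 = 1
y_1 = S_1(0) = a_1 = -4
y_2 = S_2(0) = a_2 = -5
y_3 = S_3(0) = a_3 = 3
y_4 = S_4(0) = a_4 = 5
y_5 = S_4(2) = -2
t_q=17/4 is in segment 1 (τ=9/4); S_1(τ)=-47167/5856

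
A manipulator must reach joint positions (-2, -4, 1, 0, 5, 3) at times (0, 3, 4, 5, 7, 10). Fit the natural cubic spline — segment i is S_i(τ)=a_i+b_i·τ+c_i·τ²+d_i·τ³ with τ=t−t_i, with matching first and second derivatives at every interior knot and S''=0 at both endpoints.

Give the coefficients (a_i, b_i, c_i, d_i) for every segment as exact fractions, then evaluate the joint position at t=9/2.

Δ: Δ0=-2/3, Δ1=5, Δ2=-1, Δ3=5/2, Δ4=-2/3
row 1: diag=8, rhs=34; c'=1/8, d'=17/4
row 2: denom=4−1·1/8=31/8; d'=(-36−1·17/4)/(31/8)=-322/31
row 3: denom=6−1·8/31=178/31; d'=(21−1·-322/31)/(178/31)=973/178
row 4: denom=10−2·31/89=828/89; d'=(-19−2·973/178)/(828/89)=-74/23
back: M4=-74/23
back: M3=973/178−31/89·-74/23=303/46
back: M2=-322/31−8/31·303/46=-278/23
back: M1=17/4−1/8·-278/23=265/46
M: M0=0, M1=265/46, M2=-278/23, M3=303/46, M4=-74/23, M5=0
seg 0: a=-2, c=M0/2=0, d=(M1−M0)/(6·3)=265/828, b=Δ0−h0·(2M0+M1)/6=-979/276
seg 1: a=-4, c=M1/2=265/92, d=(M2−M1)/(6·1)=-821/276, b=Δ1−h1·(2M1+M2)/6=703/138
seg 2: a=1, c=M2/2=-139/23, d=(M3−M2)/(6·1)=859/276, b=Δ2−h2·(2M2+M3)/6=533/276
seg 3: a=0, c=M3/2=303/92, d=(M4−M3)/(6·2)=-451/552, b=Δ3−h3·(2M3+M4)/6=-113/138
seg 4: a=5, c=M4/2=-37/23, d=(M5−M4)/(6·3)=37/207, b=Δ4−h4·(2M4+M5)/6=176/69
t_q=9/2 → seg 2, τ=1/2; S=1+533/276·τ+-139/23·τ²+859/276·τ³=27/32

  seg 0: a=-2 b=-979/276 c=0 d=265/828
  seg 1: a=-4 b=703/138 c=265/92 d=-821/276
  seg 2: a=1 b=533/276 c=-139/23 d=859/276
  seg 3: a=0 b=-113/138 c=303/92 d=-451/552
  seg 4: a=5 b=176/69 c=-37/23 d=37/207
S(9/2) = 27/32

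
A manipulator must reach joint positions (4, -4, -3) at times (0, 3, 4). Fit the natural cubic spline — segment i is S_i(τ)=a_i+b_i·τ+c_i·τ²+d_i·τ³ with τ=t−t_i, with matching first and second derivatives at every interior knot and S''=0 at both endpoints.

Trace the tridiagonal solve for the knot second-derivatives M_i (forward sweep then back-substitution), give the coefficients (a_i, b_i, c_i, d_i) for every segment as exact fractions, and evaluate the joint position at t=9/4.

  seg 0: a=4 b=-97/24 c=0 d=11/72
  seg 1: a=-4 b=1/12 c=11/8 d=-11/24
S(9/4) = -1717/512

Δ: Δ0=-8/3, Δ1=1
row 1: diag=8, rhs=22; c'=1/8, d'=11/4
back: M1=11/4
M: M0=0, M1=11/4, M2=0
seg 0: a=4, c=M0/2=0, d=(M1−M0)/(6·3)=11/72, b=Δ0−h0·(2M0+M1)/6=-97/24
seg 1: a=-4, c=M1/2=11/8, d=(M2−M1)/(6·1)=-11/24, b=Δ1−h1·(2M1+M2)/6=1/12
t_q=9/4 → seg 0, τ=9/4; S=4+-97/24·τ+0·τ²+11/72·τ³=-1717/512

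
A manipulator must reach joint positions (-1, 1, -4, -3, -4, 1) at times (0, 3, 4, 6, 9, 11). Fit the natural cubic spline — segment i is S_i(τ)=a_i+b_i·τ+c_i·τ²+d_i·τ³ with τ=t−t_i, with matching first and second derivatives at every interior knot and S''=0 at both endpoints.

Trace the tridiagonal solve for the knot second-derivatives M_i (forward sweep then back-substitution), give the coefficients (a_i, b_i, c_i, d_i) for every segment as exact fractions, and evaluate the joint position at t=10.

  seg 0: a=-1 b=25685/7914 c=0 d=-6803/23742
  seg 1: a=1 b=-17771/3957 c=-6803/2638 d=16381/7914
  seg 2: a=-4 b=-27217/7914 c=4789/1319 d=-13147/15828
  seg 3: a=-3 b=8837/7914 c=-3569/2638 d=1147/3957
  seg 4: a=-4 b=6533/7914 c=3313/2638 d=-3313/15828
S(10) = -11227/5276

Δ: Δ0=2/3, Δ1=-5, Δ2=1/2, Δ3=-1/3, Δ4=5/2
row 1: diag=8, rhs=-34; c'=1/8, d'=-17/4
row 2: denom=6−1·1/8=47/8; d'=(33−1·-17/4)/(47/8)=298/47
row 3: denom=10−2·16/47=438/47; d'=(-5−2·298/47)/(438/47)=-277/146
row 4: denom=10−3·47/146=1319/146; d'=(17−3·-277/146)/(1319/146)=3313/1319
back: M4=3313/1319
back: M3=-277/146−47/146·3313/1319=-3569/1319
back: M2=298/47−16/47·-3569/1319=9578/1319
back: M1=-17/4−1/8·9578/1319=-6803/1319
M: M0=0, M1=-6803/1319, M2=9578/1319, M3=-3569/1319, M4=3313/1319, M5=0
seg 0: a=-1, c=M0/2=0, d=(M1−M0)/(6·3)=-6803/23742, b=Δ0−h0·(2M0+M1)/6=25685/7914
seg 1: a=1, c=M1/2=-6803/2638, d=(M2−M1)/(6·1)=16381/7914, b=Δ1−h1·(2M1+M2)/6=-17771/3957
seg 2: a=-4, c=M2/2=4789/1319, d=(M3−M2)/(6·2)=-13147/15828, b=Δ2−h2·(2M2+M3)/6=-27217/7914
seg 3: a=-3, c=M3/2=-3569/2638, d=(M4−M3)/(6·3)=1147/3957, b=Δ3−h3·(2M3+M4)/6=8837/7914
seg 4: a=-4, c=M4/2=3313/2638, d=(M5−M4)/(6·2)=-3313/15828, b=Δ4−h4·(2M4+M5)/6=6533/7914
t_q=10 → seg 4, τ=1; S=-4+6533/7914·τ+3313/2638·τ²+-3313/15828·τ³=-11227/5276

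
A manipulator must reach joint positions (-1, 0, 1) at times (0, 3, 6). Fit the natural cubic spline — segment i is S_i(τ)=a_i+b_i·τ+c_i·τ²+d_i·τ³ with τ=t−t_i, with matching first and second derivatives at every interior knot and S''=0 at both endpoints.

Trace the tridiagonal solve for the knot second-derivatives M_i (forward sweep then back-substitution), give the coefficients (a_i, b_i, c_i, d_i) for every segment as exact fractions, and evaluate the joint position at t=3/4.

  seg 0: a=-1 b=1/3 c=0 d=0
  seg 1: a=0 b=1/3 c=0 d=0
S(3/4) = -3/4

Δ: Δ0=1/3, Δ1=1/3
row 1: diag=12, rhs=0; c'=1/4, d'=0
back: M1=0
M: M0=0, M1=0, M2=0
seg 0: a=-1, c=M0/2=0, d=(M1−M0)/(6·3)=0, b=Δ0−h0·(2M0+M1)/6=1/3
seg 1: a=0, c=M1/2=0, d=(M2−M1)/(6·3)=0, b=Δ1−h1·(2M1+M2)/6=1/3
t_q=3/4 → seg 0, τ=3/4; S=-1+1/3·τ+0·τ²+0·τ³=-3/4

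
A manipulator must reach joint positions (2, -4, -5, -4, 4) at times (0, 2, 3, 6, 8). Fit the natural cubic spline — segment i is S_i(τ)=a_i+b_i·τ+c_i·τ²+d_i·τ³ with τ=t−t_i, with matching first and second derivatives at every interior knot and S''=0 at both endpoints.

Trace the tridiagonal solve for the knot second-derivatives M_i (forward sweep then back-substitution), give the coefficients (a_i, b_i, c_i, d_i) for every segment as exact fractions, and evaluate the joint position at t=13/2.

  seg 0: a=2 b=-2291/624 c=0 d=419/2496
  seg 1: a=-4 b=-517/312 c=419/416 d=-437/1248
  seg 2: a=-5 b=-865/1248 c=-9/208 d=37/288
  seg 3: a=-4 b=785/312 c=463/416 d=-463/2496
S(13/2) = -16553/6656

Δ: Δ0=-3, Δ1=-1, Δ2=1/3, Δ3=4
row 1: diag=6, rhs=12; c'=1/6, d'=2
row 2: denom=8−1·1/6=47/6; d'=(8−1·2)/(47/6)=36/47
row 3: denom=10−3·18/47=416/47; d'=(22−3·36/47)/(416/47)=463/208
back: M3=463/208
back: M2=36/47−18/47·463/208=-9/104
back: M1=2−1/6·-9/104=419/208
M: M0=0, M1=419/208, M2=-9/104, M3=463/208, M4=0
seg 0: a=2, c=M0/2=0, d=(M1−M0)/(6·2)=419/2496, b=Δ0−h0·(2M0+M1)/6=-2291/624
seg 1: a=-4, c=M1/2=419/416, d=(M2−M1)/(6·1)=-437/1248, b=Δ1−h1·(2M1+M2)/6=-517/312
seg 2: a=-5, c=M2/2=-9/208, d=(M3−M2)/(6·3)=37/288, b=Δ2−h2·(2M2+M3)/6=-865/1248
seg 3: a=-4, c=M3/2=463/416, d=(M4−M3)/(6·2)=-463/2496, b=Δ3−h3·(2M3+M4)/6=785/312
t_q=13/2 → seg 3, τ=1/2; S=-4+785/312·τ+463/416·τ²+-463/2496·τ³=-16553/6656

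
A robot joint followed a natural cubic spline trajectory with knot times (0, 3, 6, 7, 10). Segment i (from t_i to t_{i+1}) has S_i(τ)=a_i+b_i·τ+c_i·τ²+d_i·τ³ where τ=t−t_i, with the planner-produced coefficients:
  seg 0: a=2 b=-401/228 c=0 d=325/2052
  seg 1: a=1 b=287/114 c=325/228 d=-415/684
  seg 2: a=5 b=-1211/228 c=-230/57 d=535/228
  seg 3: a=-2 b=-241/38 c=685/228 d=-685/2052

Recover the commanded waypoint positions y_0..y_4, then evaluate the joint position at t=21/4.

y_0 = S_0(0) = a_0 = 2
y_1 = S_1(0) = a_1 = 1
y_2 = S_2(0) = a_2 = 5
y_3 = S_3(0) = a_3 = -2
y_4 = S_3(3) = -3
t_q=21/4 is in segment 1 (τ=9/4); S_1(τ)=33901/4864

y_0=2 y_1=1 y_2=5 y_3=-2 y_4=-3
S(21/4) = 33901/4864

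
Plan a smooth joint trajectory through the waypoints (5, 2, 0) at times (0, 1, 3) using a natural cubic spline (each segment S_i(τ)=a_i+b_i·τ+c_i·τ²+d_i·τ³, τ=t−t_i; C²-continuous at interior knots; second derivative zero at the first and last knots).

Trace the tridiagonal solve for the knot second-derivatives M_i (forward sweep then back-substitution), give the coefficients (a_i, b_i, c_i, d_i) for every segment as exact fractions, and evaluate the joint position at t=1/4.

Δ: Δ0=-3, Δ1=-1
row 1: diag=6, rhs=12; c'=1/3, d'=2
back: M1=2
M: M0=0, M1=2, M2=0
seg 0: a=5, c=M0/2=0, d=(M1−M0)/(6·1)=1/3, b=Δ0−h0·(2M0+M1)/6=-10/3
seg 1: a=2, c=M1/2=1, d=(M2−M1)/(6·2)=-1/6, b=Δ1−h1·(2M1+M2)/6=-7/3
t_q=1/4 → seg 0, τ=1/4; S=5+-10/3·τ+0·τ²+1/3·τ³=267/64

  seg 0: a=5 b=-10/3 c=0 d=1/3
  seg 1: a=2 b=-7/3 c=1 d=-1/6
S(1/4) = 267/64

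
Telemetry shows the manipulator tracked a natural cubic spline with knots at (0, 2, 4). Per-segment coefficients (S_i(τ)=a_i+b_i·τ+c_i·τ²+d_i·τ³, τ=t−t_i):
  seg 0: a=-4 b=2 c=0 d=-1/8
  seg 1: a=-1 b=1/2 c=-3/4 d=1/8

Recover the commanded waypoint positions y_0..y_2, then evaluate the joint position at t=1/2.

y_0 = S_0(0) = a_0 = -4
y_1 = S_1(0) = a_1 = -1
y_2 = S_1(2) = -2
t_q=1/2 is in segment 0 (τ=1/2); S_0(τ)=-193/64

y_0=-4 y_1=-1 y_2=-2
S(1/2) = -193/64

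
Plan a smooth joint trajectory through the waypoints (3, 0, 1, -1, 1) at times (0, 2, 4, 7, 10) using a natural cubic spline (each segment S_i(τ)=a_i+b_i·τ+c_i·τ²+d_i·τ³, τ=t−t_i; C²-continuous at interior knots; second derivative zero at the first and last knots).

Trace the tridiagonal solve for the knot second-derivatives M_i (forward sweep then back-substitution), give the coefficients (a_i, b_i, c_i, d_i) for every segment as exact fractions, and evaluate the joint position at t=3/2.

Δ: Δ0=-3/2, Δ1=1/2, Δ2=-2/3, Δ3=2/3
row 1: diag=8, rhs=12; c'=1/4, d'=3/2
row 2: denom=10−2·1/4=19/2; d'=(-7−2·3/2)/(19/2)=-20/19
row 3: denom=12−3·6/19=210/19; d'=(8−3·-20/19)/(210/19)=106/105
back: M3=106/105
back: M2=-20/19−6/19·106/105=-48/35
back: M1=3/2−1/4·-48/35=129/70
M: M0=0, M1=129/70, M2=-48/35, M3=106/105, M4=0
seg 0: a=3, c=M0/2=0, d=(M1−M0)/(6·2)=43/280, b=Δ0−h0·(2M0+M1)/6=-74/35
seg 1: a=0, c=M1/2=129/140, d=(M2−M1)/(6·2)=-15/56, b=Δ1−h1·(2M1+M2)/6=-19/70
seg 2: a=1, c=M2/2=-24/35, d=(M3−M2)/(6·3)=25/189, b=Δ2−h2·(2M2+M3)/6=1/5
seg 3: a=-1, c=M3/2=53/105, d=(M4−M3)/(6·3)=-53/945, b=Δ3−h3·(2M3+M4)/6=-12/35
t_q=3/2 → seg 0, τ=3/2; S=3+-74/35·τ+0·τ²+43/280·τ³=111/320

  seg 0: a=3 b=-74/35 c=0 d=43/280
  seg 1: a=0 b=-19/70 c=129/140 d=-15/56
  seg 2: a=1 b=1/5 c=-24/35 d=25/189
  seg 3: a=-1 b=-12/35 c=53/105 d=-53/945
S(3/2) = 111/320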